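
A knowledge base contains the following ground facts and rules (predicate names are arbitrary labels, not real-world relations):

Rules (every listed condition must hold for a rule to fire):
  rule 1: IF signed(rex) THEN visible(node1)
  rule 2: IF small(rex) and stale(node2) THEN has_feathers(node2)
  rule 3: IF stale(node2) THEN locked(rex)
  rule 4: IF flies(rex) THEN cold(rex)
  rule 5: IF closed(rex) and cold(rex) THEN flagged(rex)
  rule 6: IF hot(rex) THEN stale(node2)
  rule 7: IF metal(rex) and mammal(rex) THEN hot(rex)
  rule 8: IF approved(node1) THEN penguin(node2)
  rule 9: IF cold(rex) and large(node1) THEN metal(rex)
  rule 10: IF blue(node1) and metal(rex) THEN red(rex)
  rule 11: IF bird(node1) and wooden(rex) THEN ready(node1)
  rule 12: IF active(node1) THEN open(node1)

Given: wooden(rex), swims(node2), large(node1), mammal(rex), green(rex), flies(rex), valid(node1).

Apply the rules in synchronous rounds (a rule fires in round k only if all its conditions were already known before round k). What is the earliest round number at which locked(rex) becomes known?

Round 1: rule 4 [IF flies(rex) THEN cold(rex)]. New: cold(rex).
Round 2: rule 9 [IF cold(rex) and large(node1) THEN metal(rex)]. New: metal(rex).
Round 3: rule 7 [IF metal(rex) and mammal(rex) THEN hot(rex)]. New: hot(rex).
Round 4: rule 6 [IF hot(rex) THEN stale(node2)]. New: stale(node2).
Round 5: rule 3 [IF stale(node2) THEN locked(rex)]. New: locked(rex).
locked(rex) first appears in round 5.

5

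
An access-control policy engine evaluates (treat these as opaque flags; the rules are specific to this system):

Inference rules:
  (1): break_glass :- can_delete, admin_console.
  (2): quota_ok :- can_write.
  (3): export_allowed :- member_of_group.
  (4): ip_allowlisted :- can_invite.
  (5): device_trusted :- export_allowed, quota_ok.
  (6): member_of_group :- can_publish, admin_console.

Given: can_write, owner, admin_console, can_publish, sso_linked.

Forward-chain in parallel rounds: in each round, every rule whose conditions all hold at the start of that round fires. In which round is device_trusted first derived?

3

Round 1 fires (2), (6), giving quota_ok, member_of_group.
Round 2 fires (3), giving export_allowed.
Round 3 fires (5), giving device_trusted.
device_trusted first appears in round 3.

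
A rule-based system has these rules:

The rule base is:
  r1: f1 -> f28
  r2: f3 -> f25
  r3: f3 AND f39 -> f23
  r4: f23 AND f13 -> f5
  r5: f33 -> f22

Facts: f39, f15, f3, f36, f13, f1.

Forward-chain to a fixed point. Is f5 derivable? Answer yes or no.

yes

Round 1 fires r1, r2, r3, giving f28, f25, f23.
Round 2 fires r4, giving f5.
f5 appears in round 2, so it is derivable.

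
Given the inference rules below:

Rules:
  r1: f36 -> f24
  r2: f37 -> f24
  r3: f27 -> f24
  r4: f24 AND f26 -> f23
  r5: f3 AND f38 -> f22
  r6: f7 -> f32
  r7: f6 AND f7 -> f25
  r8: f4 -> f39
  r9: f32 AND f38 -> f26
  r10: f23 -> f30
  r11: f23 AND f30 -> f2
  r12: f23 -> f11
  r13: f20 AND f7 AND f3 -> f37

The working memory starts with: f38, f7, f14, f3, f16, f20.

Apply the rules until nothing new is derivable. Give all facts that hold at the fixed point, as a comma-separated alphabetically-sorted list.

Round 1: r5 [f3 AND f38 -> f22]; r6 [f7 -> f32]; r13 [f20 AND f7 AND f3 -> f37]. New: f22, f32, f37.
Round 2: r2 [f37 -> f24]; r9 [f32 AND f38 -> f26]. New: f24, f26.
Round 3: r4 [f24 AND f26 -> f23]. New: f23.
Round 4: r10 [f23 -> f30]; r12 [f23 -> f11]. New: f30, f11.
Round 5: r11 [f23 AND f30 -> f2]. New: f2.

f11, f14, f16, f2, f20, f22, f23, f24, f26, f3, f30, f32, f37, f38, f7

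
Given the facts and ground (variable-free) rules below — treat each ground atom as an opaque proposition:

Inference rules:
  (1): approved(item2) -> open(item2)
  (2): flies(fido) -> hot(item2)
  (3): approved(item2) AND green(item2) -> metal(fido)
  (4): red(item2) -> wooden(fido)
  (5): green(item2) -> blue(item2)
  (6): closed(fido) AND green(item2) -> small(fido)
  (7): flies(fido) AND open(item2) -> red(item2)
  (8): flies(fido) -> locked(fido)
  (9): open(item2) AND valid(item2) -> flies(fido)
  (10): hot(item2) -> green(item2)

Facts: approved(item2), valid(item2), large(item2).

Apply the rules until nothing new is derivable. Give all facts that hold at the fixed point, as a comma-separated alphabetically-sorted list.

approved(item2), blue(item2), flies(fido), green(item2), hot(item2), large(item2), locked(fido), metal(fido), open(item2), red(item2), valid(item2), wooden(fido)

Round 1: (1) [approved(item2) -> open(item2)]. Adds open(item2).
Round 2: (9) [open(item2) AND valid(item2) -> flies(fido)]. Adds flies(fido).
Round 3: (2) [flies(fido) -> hot(item2)]; (7) [flies(fido) AND open(item2) -> red(item2)]; (8) [flies(fido) -> locked(fido)]. Adds hot(item2), red(item2), locked(fido).
Round 4: (4) [red(item2) -> wooden(fido)]; (10) [hot(item2) -> green(item2)]. Adds wooden(fido), green(item2).
Round 5: (3) [approved(item2) AND green(item2) -> metal(fido)]; (5) [green(item2) -> blue(item2)]. Adds metal(fido), blue(item2).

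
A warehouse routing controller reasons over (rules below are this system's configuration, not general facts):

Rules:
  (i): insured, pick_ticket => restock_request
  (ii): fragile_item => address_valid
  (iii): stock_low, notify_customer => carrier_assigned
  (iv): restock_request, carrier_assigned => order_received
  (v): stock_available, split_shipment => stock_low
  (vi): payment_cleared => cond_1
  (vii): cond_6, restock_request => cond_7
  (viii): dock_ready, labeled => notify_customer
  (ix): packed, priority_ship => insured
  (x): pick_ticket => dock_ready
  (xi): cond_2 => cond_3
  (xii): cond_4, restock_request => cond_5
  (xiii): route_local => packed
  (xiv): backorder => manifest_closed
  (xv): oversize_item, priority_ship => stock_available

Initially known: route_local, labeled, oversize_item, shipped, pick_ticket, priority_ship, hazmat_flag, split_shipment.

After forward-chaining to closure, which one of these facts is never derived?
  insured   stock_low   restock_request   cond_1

Round 1: (x) [pick_ticket => dock_ready]; (xiii) [route_local => packed]; (xv) [oversize_item, priority_ship => stock_available]. New: dock_ready, packed, stock_available.
Round 2: (v) [stock_available, split_shipment => stock_low]; (viii) [dock_ready, labeled => notify_customer]; (ix) [packed, priority_ship => insured]. New: stock_low, notify_customer, insured.
Round 3: (i) [insured, pick_ticket => restock_request]; (iii) [stock_low, notify_customer => carrier_assigned]. New: restock_request, carrier_assigned.
Round 4: (iv) [restock_request, carrier_assigned => order_received]. New: order_received.
Derived: insured (round 2), stock_low (round 2), restock_request (round 3). cond_1 never appears in any round.

cond_1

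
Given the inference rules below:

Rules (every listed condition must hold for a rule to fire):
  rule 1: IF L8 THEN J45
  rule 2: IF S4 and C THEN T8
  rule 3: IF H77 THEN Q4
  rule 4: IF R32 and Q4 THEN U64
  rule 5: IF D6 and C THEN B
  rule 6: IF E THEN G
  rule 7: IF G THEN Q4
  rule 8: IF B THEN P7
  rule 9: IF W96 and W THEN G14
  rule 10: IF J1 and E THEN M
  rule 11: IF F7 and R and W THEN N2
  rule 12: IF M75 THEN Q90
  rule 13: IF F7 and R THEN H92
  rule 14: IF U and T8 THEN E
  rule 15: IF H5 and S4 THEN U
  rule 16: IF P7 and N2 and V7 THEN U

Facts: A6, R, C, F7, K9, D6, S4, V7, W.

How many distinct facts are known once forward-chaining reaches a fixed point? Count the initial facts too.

[1] rule 2 [IF S4 and C THEN T8]; rule 5 [IF D6 and C THEN B]; rule 11 [IF F7 and R and W THEN N2]; rule 13 [IF F7 and R THEN H92]. ⇒ new: T8, B, N2, H92.
[2] rule 8 [IF B THEN P7]. ⇒ new: P7.
[3] rule 16 [IF P7 and N2 and V7 THEN U]. ⇒ new: U.
[4] rule 14 [IF U and T8 THEN E]. ⇒ new: E.
[5] rule 6 [IF E THEN G]. ⇒ new: G.
[6] rule 7 [IF G THEN Q4]. ⇒ new: Q4.
Closure: {A6, B, C, D6, E, F7, G, H92, K9, N2, P7, Q4, R, S4, T8, U, V7, W} — 18 facts.

18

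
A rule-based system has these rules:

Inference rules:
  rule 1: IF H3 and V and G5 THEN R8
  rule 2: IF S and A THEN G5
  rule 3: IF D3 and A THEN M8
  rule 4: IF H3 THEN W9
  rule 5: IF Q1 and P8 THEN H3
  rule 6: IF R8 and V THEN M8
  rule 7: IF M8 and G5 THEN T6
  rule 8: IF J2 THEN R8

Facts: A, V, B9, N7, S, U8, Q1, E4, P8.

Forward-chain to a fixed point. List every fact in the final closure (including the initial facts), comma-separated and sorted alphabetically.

A, B9, E4, G5, H3, M8, N7, P8, Q1, R8, S, T6, U8, V, W9

Round 1: rule 2 [IF S and A THEN G5]; rule 5 [IF Q1 and P8 THEN H3]. Adds G5, H3.
Round 2: rule 1 [IF H3 and V and G5 THEN R8]; rule 4 [IF H3 THEN W9]. Adds R8, W9.
Round 3: rule 6 [IF R8 and V THEN M8]. Adds M8.
Round 4: rule 7 [IF M8 and G5 THEN T6]. Adds T6.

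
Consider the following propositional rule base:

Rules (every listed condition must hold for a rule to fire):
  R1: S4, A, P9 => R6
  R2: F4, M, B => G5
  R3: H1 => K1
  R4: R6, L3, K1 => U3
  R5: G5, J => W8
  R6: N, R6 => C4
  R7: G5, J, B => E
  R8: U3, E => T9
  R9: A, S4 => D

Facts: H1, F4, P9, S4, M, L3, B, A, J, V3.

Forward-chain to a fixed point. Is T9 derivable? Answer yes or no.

yes

Round 1 fires R1, R2, R3, R9, giving R6, G5, K1, D.
Round 2 fires R4, R5, R7, giving U3, W8, E.
Round 3 fires R8, giving T9.
T9 appears in round 3, so it is derivable.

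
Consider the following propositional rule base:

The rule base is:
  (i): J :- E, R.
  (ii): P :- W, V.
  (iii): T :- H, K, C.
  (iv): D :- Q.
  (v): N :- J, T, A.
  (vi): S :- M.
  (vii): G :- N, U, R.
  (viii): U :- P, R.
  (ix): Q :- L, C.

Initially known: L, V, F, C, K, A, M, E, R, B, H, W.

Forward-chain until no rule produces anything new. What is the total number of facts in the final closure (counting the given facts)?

21

Round 1 — (i), (ii), (iii), (vi), (ix), derive J, P, T, S, Q.
Round 2 — (iv), (v), (viii), derive D, N, U.
Round 3 — (vii), derive G.
Closure: {A, B, C, D, E, F, G, H, J, K, L, M, N, P, Q, R, S, T, U, V, W} — 21 facts.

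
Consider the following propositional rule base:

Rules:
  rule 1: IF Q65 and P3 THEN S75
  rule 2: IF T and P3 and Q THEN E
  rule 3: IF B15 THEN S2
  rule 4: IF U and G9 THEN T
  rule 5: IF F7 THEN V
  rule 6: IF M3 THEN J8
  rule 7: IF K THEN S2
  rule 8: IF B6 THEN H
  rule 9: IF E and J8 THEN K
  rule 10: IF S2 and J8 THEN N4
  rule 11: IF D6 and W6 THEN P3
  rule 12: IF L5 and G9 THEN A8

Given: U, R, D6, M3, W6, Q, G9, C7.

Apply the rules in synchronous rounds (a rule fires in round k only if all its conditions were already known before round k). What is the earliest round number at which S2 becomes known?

4

Round 1: rule 4 [IF U and G9 THEN T]; rule 6 [IF M3 THEN J8]; rule 11 [IF D6 and W6 THEN P3]. New: T, J8, P3.
Round 2: rule 2 [IF T and P3 and Q THEN E]. New: E.
Round 3: rule 9 [IF E and J8 THEN K]. New: K.
Round 4: rule 7 [IF K THEN S2]. New: S2.
S2 first appears in round 4.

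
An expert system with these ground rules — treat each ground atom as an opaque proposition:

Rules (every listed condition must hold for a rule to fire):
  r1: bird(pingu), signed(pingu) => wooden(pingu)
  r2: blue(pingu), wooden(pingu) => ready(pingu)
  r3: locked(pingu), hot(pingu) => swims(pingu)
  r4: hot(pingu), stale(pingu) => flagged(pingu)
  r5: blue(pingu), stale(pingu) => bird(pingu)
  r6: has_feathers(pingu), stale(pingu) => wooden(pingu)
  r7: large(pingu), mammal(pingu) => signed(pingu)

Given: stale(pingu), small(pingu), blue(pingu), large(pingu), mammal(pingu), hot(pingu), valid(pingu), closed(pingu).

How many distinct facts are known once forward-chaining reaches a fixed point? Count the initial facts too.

13

Round 1: r4 [hot(pingu), stale(pingu) => flagged(pingu)]; r5 [blue(pingu), stale(pingu) => bird(pingu)]; r7 [large(pingu), mammal(pingu) => signed(pingu)]. New: flagged(pingu), bird(pingu), signed(pingu).
Round 2: r1 [bird(pingu), signed(pingu) => wooden(pingu)]. New: wooden(pingu).
Round 3: r2 [blue(pingu), wooden(pingu) => ready(pingu)]. New: ready(pingu).
Closure: {bird(pingu), blue(pingu), closed(pingu), flagged(pingu), hot(pingu), large(pingu), mammal(pingu), ready(pingu), signed(pingu), small(pingu), stale(pingu), valid(pingu), wooden(pingu)} — 13 facts.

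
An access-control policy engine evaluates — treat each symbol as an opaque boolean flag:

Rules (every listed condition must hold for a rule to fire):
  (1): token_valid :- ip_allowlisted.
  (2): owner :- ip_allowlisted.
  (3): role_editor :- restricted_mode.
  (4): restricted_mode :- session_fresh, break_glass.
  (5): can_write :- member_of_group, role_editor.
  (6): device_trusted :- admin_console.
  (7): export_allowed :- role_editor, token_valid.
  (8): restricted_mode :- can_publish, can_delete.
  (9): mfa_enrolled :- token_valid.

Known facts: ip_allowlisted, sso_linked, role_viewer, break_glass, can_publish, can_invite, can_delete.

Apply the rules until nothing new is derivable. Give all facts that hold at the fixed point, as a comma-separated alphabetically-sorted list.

Round 1: (1) [token_valid :- ip_allowlisted.]; (2) [owner :- ip_allowlisted.]; (8) [restricted_mode :- can_publish, can_delete.]. Adds token_valid, owner, restricted_mode.
Round 2: (3) [role_editor :- restricted_mode.]; (9) [mfa_enrolled :- token_valid.]. Adds role_editor, mfa_enrolled.
Round 3: (7) [export_allowed :- role_editor, token_valid.]. Adds export_allowed.

break_glass, can_delete, can_invite, can_publish, export_allowed, ip_allowlisted, mfa_enrolled, owner, restricted_mode, role_editor, role_viewer, sso_linked, token_valid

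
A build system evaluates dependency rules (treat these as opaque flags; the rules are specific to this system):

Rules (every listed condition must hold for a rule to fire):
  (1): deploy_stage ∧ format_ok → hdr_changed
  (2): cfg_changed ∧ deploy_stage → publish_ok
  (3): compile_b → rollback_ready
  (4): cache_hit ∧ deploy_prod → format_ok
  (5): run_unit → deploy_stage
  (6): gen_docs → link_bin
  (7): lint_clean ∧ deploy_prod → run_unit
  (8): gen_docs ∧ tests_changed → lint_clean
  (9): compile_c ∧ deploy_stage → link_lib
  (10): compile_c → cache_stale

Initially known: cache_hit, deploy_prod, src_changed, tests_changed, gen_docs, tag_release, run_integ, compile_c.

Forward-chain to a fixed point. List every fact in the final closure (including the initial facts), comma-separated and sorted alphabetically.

[1] (4) [cache_hit ∧ deploy_prod → format_ok]; (6) [gen_docs → link_bin]; (8) [gen_docs ∧ tests_changed → lint_clean]; (10) [compile_c → cache_stale]. ⇒ new: format_ok, link_bin, lint_clean, cache_stale.
[2] (7) [lint_clean ∧ deploy_prod → run_unit]. ⇒ new: run_unit.
[3] (5) [run_unit → deploy_stage]. ⇒ new: deploy_stage.
[4] (1) [deploy_stage ∧ format_ok → hdr_changed]; (9) [compile_c ∧ deploy_stage → link_lib]. ⇒ new: hdr_changed, link_lib.

cache_hit, cache_stale, compile_c, deploy_prod, deploy_stage, format_ok, gen_docs, hdr_changed, link_bin, link_lib, lint_clean, run_integ, run_unit, src_changed, tag_release, tests_changed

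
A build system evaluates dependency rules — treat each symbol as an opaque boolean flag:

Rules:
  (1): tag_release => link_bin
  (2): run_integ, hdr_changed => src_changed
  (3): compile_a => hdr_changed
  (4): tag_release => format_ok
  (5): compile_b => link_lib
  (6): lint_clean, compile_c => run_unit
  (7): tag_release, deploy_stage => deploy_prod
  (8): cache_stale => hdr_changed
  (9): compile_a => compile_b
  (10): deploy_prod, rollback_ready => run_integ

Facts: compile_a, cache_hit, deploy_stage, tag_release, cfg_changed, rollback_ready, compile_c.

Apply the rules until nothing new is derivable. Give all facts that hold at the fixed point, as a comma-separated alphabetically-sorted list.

Round 1 fires (1), (3), (4), (7), (9), giving link_bin, hdr_changed, format_ok, deploy_prod, compile_b.
Round 2 fires (5), (10), giving link_lib, run_integ.
Round 3 fires (2), giving src_changed.

cache_hit, cfg_changed, compile_a, compile_b, compile_c, deploy_prod, deploy_stage, format_ok, hdr_changed, link_bin, link_lib, rollback_ready, run_integ, src_changed, tag_release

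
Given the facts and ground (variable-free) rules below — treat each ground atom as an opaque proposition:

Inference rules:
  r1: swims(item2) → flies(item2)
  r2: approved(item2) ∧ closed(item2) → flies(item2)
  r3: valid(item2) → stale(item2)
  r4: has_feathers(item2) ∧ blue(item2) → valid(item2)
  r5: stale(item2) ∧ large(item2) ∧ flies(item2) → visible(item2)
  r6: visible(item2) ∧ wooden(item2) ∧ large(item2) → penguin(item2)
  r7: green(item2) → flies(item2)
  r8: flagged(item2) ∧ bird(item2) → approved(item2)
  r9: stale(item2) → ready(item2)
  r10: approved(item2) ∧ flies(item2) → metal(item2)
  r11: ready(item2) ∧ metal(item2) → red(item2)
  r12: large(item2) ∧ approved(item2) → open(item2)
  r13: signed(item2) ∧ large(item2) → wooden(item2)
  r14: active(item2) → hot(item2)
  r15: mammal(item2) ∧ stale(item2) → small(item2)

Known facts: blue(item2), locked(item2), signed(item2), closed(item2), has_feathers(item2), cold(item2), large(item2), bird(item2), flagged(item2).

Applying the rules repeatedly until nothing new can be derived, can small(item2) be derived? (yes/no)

no

Round 1: r4 [has_feathers(item2) ∧ blue(item2) → valid(item2)]; r8 [flagged(item2) ∧ bird(item2) → approved(item2)]; r13 [signed(item2) ∧ large(item2) → wooden(item2)]. Adds valid(item2), approved(item2), wooden(item2).
Round 2: r2 [approved(item2) ∧ closed(item2) → flies(item2)]; r3 [valid(item2) → stale(item2)]; r12 [large(item2) ∧ approved(item2) → open(item2)]. Adds flies(item2), stale(item2), open(item2).
Round 3: r5 [stale(item2) ∧ large(item2) ∧ flies(item2) → visible(item2)]; r9 [stale(item2) → ready(item2)]; r10 [approved(item2) ∧ flies(item2) → metal(item2)]. Adds visible(item2), ready(item2), metal(item2).
Round 4: r6 [visible(item2) ∧ wooden(item2) ∧ large(item2) → penguin(item2)]; r11 [ready(item2) ∧ metal(item2) → red(item2)]. Adds penguin(item2), red(item2).
Fixed point reached. small(item2) is concluded only by r15; r15 needs mammal(item2) (never derived).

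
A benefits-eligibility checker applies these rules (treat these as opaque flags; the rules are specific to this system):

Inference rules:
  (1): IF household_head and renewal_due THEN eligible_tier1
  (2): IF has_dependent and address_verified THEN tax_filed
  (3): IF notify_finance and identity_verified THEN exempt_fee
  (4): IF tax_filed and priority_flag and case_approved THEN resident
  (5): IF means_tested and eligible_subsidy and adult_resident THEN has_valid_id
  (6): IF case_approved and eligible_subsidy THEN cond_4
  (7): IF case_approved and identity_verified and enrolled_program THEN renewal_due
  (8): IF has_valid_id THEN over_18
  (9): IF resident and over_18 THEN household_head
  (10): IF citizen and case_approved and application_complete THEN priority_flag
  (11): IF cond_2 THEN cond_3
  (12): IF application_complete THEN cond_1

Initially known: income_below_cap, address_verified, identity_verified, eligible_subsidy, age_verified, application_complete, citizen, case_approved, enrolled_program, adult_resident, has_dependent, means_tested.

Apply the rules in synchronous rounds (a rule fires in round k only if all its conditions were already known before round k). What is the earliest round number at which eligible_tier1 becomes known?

4

Round 1 — (2), (5), (6), (7), (10), (12), derive tax_filed, has_valid_id, cond_4, renewal_due, priority_flag, cond_1.
Round 2 — (4), (8), derive resident, over_18.
Round 3 — (9), derive household_head.
Round 4 — (1), derive eligible_tier1.
eligible_tier1 first appears in round 4.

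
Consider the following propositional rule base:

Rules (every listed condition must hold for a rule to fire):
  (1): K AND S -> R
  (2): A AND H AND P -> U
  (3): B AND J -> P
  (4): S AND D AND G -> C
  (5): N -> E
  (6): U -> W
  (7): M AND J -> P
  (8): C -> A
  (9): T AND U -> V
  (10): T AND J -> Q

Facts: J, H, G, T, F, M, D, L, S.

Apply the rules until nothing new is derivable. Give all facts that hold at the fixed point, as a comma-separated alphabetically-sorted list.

Round 1: (4) [S AND D AND G -> C]; (7) [M AND J -> P]; (10) [T AND J -> Q]. New: C, P, Q.
Round 2: (8) [C -> A]. New: A.
Round 3: (2) [A AND H AND P -> U]. New: U.
Round 4: (6) [U -> W]; (9) [T AND U -> V]. New: W, V.

A, C, D, F, G, H, J, L, M, P, Q, S, T, U, V, W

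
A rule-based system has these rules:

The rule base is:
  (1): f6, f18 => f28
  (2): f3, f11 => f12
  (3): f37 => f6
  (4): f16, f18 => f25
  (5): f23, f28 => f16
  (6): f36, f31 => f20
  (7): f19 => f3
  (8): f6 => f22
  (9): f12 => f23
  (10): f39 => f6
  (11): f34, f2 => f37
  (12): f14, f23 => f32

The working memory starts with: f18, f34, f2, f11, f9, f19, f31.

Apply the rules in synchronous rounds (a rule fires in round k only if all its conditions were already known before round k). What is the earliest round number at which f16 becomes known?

Round 1: (7) [f19 => f3]; (11) [f34, f2 => f37]. Adds f3, f37.
Round 2: (2) [f3, f11 => f12]; (3) [f37 => f6]. Adds f12, f6.
Round 3: (1) [f6, f18 => f28]; (8) [f6 => f22]; (9) [f12 => f23]. Adds f28, f22, f23.
Round 4: (5) [f23, f28 => f16]. Adds f16.
f16 first appears in round 4.

4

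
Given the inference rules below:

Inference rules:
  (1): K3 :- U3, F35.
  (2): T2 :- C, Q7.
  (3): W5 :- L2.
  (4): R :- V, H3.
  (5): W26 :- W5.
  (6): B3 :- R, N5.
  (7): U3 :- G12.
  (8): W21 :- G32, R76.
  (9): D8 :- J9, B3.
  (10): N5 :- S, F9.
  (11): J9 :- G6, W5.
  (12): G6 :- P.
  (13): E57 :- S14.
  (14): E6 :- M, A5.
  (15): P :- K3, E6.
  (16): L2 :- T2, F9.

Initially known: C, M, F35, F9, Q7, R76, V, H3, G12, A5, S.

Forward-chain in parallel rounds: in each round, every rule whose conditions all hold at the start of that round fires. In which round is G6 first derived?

4

Round 1 fires (2), (4), (7), (10), (14), giving T2, R, U3, N5, E6.
Round 2 fires (1), (6), (16), giving K3, B3, L2.
Round 3 fires (3), (15), giving W5, P.
Round 4 fires (5), (12), giving W26, G6.
G6 first appears in round 4.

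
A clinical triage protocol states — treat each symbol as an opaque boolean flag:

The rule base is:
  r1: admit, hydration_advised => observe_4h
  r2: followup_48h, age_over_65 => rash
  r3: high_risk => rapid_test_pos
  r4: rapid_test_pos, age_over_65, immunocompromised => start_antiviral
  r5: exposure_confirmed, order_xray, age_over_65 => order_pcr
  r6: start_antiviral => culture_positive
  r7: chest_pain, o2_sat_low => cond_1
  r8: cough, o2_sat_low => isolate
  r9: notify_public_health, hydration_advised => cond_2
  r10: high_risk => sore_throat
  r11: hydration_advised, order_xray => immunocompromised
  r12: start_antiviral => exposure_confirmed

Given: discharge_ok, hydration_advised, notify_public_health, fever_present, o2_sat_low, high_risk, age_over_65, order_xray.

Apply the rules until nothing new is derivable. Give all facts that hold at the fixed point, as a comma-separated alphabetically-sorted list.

age_over_65, cond_2, culture_positive, discharge_ok, exposure_confirmed, fever_present, high_risk, hydration_advised, immunocompromised, notify_public_health, o2_sat_low, order_pcr, order_xray, rapid_test_pos, sore_throat, start_antiviral

Round 1 fires r3, r9, r10, r11, giving rapid_test_pos, cond_2, sore_throat, immunocompromised.
Round 2 fires r4, giving start_antiviral.
Round 3 fires r6, r12, giving culture_positive, exposure_confirmed.
Round 4 fires r5, giving order_pcr.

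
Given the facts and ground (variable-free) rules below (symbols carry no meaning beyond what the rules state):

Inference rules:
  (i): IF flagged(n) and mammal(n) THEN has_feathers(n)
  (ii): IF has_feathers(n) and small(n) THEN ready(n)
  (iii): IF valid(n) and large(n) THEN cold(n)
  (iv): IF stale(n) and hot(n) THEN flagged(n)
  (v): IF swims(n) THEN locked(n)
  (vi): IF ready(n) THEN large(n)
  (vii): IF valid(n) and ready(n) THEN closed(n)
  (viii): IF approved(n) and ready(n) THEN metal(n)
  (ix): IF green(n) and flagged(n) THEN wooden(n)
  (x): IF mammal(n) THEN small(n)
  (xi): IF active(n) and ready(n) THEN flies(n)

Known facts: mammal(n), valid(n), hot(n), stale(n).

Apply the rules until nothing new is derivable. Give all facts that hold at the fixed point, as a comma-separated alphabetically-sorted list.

[1] (iv) [IF stale(n) and hot(n) THEN flagged(n)]; (x) [IF mammal(n) THEN small(n)]. ⇒ new: flagged(n), small(n).
[2] (i) [IF flagged(n) and mammal(n) THEN has_feathers(n)]. ⇒ new: has_feathers(n).
[3] (ii) [IF has_feathers(n) and small(n) THEN ready(n)]. ⇒ new: ready(n).
[4] (vi) [IF ready(n) THEN large(n)]; (vii) [IF valid(n) and ready(n) THEN closed(n)]. ⇒ new: large(n), closed(n).
[5] (iii) [IF valid(n) and large(n) THEN cold(n)]. ⇒ new: cold(n).

closed(n), cold(n), flagged(n), has_feathers(n), hot(n), large(n), mammal(n), ready(n), small(n), stale(n), valid(n)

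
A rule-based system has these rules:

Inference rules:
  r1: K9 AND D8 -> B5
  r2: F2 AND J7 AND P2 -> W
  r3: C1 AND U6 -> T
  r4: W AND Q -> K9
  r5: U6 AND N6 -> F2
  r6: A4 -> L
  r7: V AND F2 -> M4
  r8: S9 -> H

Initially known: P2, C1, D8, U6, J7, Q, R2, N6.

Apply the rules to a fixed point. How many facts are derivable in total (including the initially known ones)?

Round 1 fires r3, r5, giving T, F2.
Round 2 fires r2, giving W.
Round 3 fires r4, giving K9.
Round 4 fires r1, giving B5.
Closure: {B5, C1, D8, F2, J7, K9, N6, P2, Q, R2, T, U6, W} — 13 facts.

13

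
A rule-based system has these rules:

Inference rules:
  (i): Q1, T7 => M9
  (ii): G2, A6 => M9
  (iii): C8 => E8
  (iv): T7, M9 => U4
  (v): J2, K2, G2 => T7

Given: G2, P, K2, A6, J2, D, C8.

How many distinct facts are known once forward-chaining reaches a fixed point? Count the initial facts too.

Round 1 — (ii), (iii), (v), derive M9, E8, T7.
Round 2 — (iv), derive U4.
Closure: {A6, C8, D, E8, G2, J2, K2, M9, P, T7, U4} — 11 facts.

11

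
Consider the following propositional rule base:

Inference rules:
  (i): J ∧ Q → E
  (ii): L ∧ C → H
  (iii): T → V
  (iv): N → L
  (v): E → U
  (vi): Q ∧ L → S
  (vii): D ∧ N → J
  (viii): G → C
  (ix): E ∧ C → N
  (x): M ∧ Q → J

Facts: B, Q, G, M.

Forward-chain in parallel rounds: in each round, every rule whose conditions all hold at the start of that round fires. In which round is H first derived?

Round 1: (viii) [G → C]; (x) [M ∧ Q → J]. Adds C, J.
Round 2: (i) [J ∧ Q → E]. Adds E.
Round 3: (v) [E → U]; (ix) [E ∧ C → N]. Adds U, N.
Round 4: (iv) [N → L]. Adds L.
Round 5: (ii) [L ∧ C → H]; (vi) [Q ∧ L → S]. Adds H, S.
H first appears in round 5.

5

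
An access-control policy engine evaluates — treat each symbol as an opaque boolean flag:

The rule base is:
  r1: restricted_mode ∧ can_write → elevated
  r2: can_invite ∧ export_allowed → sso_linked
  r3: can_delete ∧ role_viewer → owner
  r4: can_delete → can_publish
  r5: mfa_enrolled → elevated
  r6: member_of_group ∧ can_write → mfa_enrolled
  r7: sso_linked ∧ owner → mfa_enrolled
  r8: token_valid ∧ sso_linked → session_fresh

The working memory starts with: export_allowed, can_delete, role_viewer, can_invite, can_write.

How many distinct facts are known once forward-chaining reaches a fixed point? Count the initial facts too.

10

Round 1 — r2, r3, r4, derive sso_linked, owner, can_publish.
Round 2 — r7, derive mfa_enrolled.
Round 3 — r5, derive elevated.
Closure: {can_delete, can_invite, can_publish, can_write, elevated, export_allowed, mfa_enrolled, owner, role_viewer, sso_linked} — 10 facts.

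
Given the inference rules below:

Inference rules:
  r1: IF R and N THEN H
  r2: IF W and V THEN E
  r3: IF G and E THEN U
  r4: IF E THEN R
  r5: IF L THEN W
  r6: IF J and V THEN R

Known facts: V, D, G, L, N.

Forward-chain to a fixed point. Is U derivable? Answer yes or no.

Round 1: r5 [IF L THEN W]. New: W.
Round 2: r2 [IF W and V THEN E]. New: E.
Round 3: r3 [IF G and E THEN U]; r4 [IF E THEN R]. New: U, R.
Round 4: r1 [IF R and N THEN H]. New: H.
U appears in round 3, so it is derivable.

yes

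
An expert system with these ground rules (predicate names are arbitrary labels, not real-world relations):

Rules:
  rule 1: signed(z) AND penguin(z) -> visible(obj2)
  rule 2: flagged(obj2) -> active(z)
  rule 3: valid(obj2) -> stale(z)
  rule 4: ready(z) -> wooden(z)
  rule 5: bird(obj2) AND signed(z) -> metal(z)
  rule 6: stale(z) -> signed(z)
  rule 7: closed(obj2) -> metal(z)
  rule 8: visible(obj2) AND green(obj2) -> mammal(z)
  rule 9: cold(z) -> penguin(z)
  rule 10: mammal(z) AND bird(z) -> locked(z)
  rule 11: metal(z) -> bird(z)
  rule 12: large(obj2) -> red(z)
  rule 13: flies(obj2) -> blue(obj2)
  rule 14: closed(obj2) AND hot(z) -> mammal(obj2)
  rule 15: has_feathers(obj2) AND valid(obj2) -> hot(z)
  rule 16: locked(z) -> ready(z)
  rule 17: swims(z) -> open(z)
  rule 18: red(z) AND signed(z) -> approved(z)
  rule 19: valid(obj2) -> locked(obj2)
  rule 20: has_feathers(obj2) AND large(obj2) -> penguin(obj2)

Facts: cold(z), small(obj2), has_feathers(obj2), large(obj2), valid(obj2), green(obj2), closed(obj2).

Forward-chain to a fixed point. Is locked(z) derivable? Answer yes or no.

yes

Round 1: rule 3 [valid(obj2) -> stale(z)]; rule 7 [closed(obj2) -> metal(z)]; rule 9 [cold(z) -> penguin(z)]; rule 12 [large(obj2) -> red(z)]; rule 15 [has_feathers(obj2) AND valid(obj2) -> hot(z)]; rule 19 [valid(obj2) -> locked(obj2)]; rule 20 [has_feathers(obj2) AND large(obj2) -> penguin(obj2)]. Adds stale(z), metal(z), penguin(z), red(z), hot(z), locked(obj2), penguin(obj2).
Round 2: rule 6 [stale(z) -> signed(z)]; rule 11 [metal(z) -> bird(z)]; rule 14 [closed(obj2) AND hot(z) -> mammal(obj2)]. Adds signed(z), bird(z), mammal(obj2).
Round 3: rule 1 [signed(z) AND penguin(z) -> visible(obj2)]; rule 18 [red(z) AND signed(z) -> approved(z)]. Adds visible(obj2), approved(z).
Round 4: rule 8 [visible(obj2) AND green(obj2) -> mammal(z)]. Adds mammal(z).
Round 5: rule 10 [mammal(z) AND bird(z) -> locked(z)]. Adds locked(z).
Round 6: rule 16 [locked(z) -> ready(z)]. Adds ready(z).
Round 7: rule 4 [ready(z) -> wooden(z)]. Adds wooden(z).
locked(z) appears in round 5, so it is derivable.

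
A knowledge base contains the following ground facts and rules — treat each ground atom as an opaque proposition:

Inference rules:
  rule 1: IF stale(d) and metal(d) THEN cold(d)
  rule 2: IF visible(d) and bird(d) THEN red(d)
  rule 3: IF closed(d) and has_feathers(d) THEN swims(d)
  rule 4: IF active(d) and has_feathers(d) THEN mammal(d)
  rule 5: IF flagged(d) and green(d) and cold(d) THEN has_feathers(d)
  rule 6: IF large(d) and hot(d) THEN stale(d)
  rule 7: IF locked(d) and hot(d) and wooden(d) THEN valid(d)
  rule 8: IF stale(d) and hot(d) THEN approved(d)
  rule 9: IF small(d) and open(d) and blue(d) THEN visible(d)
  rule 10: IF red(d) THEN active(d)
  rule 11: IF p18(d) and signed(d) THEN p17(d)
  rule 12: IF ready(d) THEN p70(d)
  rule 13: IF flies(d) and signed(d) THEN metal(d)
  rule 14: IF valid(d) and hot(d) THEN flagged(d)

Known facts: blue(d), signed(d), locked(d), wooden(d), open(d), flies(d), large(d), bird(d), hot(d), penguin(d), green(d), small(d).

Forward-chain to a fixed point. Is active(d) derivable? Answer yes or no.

Round 1 — rule 6, rule 7, rule 9, rule 13, derive stale(d), valid(d), visible(d), metal(d).
Round 2 — rule 1, rule 2, rule 8, rule 14, derive cold(d), red(d), approved(d), flagged(d).
Round 3 — rule 5, rule 10, derive has_feathers(d), active(d).
Round 4 — rule 4, derive mammal(d).
active(d) appears in round 3, so it is derivable.

yes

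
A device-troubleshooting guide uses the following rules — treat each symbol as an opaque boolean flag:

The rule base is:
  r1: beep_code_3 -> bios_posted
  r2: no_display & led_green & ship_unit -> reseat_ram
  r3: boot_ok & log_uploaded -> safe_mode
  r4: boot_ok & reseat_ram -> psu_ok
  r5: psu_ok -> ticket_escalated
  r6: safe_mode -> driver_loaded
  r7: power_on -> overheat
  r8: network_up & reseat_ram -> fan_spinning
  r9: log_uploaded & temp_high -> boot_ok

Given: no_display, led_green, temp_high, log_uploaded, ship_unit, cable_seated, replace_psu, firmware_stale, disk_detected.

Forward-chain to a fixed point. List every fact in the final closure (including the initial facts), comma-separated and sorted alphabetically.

boot_ok, cable_seated, disk_detected, driver_loaded, firmware_stale, led_green, log_uploaded, no_display, psu_ok, replace_psu, reseat_ram, safe_mode, ship_unit, temp_high, ticket_escalated

Round 1 — r2, r9, derive reseat_ram, boot_ok.
Round 2 — r3, r4, derive safe_mode, psu_ok.
Round 3 — r5, r6, derive ticket_escalated, driver_loaded.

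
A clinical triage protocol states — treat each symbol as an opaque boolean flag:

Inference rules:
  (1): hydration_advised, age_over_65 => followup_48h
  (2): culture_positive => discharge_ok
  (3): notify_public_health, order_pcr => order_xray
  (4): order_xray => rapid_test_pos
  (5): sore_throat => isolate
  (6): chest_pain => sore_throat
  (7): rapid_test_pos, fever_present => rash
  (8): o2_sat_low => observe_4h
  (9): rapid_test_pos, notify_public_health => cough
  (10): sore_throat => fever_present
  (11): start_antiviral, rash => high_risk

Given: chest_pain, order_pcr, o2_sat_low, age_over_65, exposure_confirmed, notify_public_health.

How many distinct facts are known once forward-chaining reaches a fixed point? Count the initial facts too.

14

Round 1 fires (3), (6), (8), giving order_xray, sore_throat, observe_4h.
Round 2 fires (4), (5), (10), giving rapid_test_pos, isolate, fever_present.
Round 3 fires (7), (9), giving rash, cough.
Closure: {age_over_65, chest_pain, cough, exposure_confirmed, fever_present, isolate, notify_public_health, o2_sat_low, observe_4h, order_pcr, order_xray, rapid_test_pos, rash, sore_throat} — 14 facts.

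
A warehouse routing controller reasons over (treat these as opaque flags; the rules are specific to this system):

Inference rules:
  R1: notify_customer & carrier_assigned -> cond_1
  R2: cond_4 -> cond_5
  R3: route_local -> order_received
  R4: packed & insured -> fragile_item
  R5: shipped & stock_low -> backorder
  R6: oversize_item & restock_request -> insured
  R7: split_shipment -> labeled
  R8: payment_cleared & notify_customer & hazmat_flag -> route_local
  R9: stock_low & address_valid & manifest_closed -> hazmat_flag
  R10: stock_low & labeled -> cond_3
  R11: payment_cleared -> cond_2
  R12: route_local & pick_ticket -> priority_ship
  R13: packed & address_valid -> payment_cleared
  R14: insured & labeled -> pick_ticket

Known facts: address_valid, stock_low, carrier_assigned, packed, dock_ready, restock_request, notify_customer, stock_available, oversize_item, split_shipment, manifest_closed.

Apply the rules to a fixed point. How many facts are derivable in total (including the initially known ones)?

23

Round 1 fires R1, R6, R7, R9, R13, giving cond_1, insured, labeled, hazmat_flag, payment_cleared.
Round 2 fires R4, R8, R10, R11, R14, giving fragile_item, route_local, cond_3, cond_2, pick_ticket.
Round 3 fires R3, R12, giving order_received, priority_ship.
Closure: {address_valid, carrier_assigned, cond_1, cond_2, cond_3, dock_ready, fragile_item, hazmat_flag, insured, labeled, manifest_closed, notify_customer, order_received, oversize_item, packed, payment_cleared, pick_ticket, priority_ship, restock_request, route_local, split_shipment, stock_available, stock_low} — 23 facts.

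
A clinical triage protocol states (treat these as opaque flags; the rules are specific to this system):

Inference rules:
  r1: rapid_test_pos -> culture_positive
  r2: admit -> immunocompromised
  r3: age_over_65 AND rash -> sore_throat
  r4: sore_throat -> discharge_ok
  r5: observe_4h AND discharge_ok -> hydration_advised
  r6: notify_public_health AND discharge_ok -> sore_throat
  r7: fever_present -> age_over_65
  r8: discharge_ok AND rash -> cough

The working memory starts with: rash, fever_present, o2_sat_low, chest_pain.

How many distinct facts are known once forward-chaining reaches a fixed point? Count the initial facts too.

Round 1: r7 [fever_present -> age_over_65]. New: age_over_65.
Round 2: r3 [age_over_65 AND rash -> sore_throat]. New: sore_throat.
Round 3: r4 [sore_throat -> discharge_ok]. New: discharge_ok.
Round 4: r8 [discharge_ok AND rash -> cough]. New: cough.
Closure: {age_over_65, chest_pain, cough, discharge_ok, fever_present, o2_sat_low, rash, sore_throat} — 8 facts.

8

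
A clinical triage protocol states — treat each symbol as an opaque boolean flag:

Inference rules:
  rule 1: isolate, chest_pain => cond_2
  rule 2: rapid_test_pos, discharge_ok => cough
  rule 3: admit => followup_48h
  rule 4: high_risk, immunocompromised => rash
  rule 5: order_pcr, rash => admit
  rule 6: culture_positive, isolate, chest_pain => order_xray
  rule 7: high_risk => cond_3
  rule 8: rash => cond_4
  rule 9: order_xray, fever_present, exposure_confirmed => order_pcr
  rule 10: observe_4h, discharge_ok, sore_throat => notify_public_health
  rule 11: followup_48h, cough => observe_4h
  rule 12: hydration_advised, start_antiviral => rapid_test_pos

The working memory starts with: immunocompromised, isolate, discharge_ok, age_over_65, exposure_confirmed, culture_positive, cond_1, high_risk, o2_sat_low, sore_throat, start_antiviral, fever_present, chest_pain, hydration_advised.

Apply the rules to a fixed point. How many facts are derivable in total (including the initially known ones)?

26

[1] rule 1 [isolate, chest_pain => cond_2]; rule 4 [high_risk, immunocompromised => rash]; rule 6 [culture_positive, isolate, chest_pain => order_xray]; rule 7 [high_risk => cond_3]; rule 12 [hydration_advised, start_antiviral => rapid_test_pos]. ⇒ new: cond_2, rash, order_xray, cond_3, rapid_test_pos.
[2] rule 2 [rapid_test_pos, discharge_ok => cough]; rule 8 [rash => cond_4]; rule 9 [order_xray, fever_present, exposure_confirmed => order_pcr]. ⇒ new: cough, cond_4, order_pcr.
[3] rule 5 [order_pcr, rash => admit]. ⇒ new: admit.
[4] rule 3 [admit => followup_48h]. ⇒ new: followup_48h.
[5] rule 11 [followup_48h, cough => observe_4h]. ⇒ new: observe_4h.
[6] rule 10 [observe_4h, discharge_ok, sore_throat => notify_public_health]. ⇒ new: notify_public_health.
Closure: {admit, age_over_65, chest_pain, cond_1, cond_2, cond_3, cond_4, cough, culture_positive, discharge_ok, exposure_confirmed, fever_present, followup_48h, high_risk, hydration_advised, immunocompromised, isolate, notify_public_health, o2_sat_low, observe_4h, order_pcr, order_xray, rapid_test_pos, rash, sore_throat, start_antiviral} — 26 facts.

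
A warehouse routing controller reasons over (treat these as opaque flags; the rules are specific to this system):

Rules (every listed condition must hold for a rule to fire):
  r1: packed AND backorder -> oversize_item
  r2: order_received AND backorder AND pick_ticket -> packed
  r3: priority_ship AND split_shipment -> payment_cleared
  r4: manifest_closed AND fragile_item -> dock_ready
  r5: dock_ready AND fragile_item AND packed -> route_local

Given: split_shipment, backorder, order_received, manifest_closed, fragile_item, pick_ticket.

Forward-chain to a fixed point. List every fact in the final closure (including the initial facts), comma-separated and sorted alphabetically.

Round 1 — r2, r4, derive packed, dock_ready.
Round 2 — r1, r5, derive oversize_item, route_local.

backorder, dock_ready, fragile_item, manifest_closed, order_received, oversize_item, packed, pick_ticket, route_local, split_shipment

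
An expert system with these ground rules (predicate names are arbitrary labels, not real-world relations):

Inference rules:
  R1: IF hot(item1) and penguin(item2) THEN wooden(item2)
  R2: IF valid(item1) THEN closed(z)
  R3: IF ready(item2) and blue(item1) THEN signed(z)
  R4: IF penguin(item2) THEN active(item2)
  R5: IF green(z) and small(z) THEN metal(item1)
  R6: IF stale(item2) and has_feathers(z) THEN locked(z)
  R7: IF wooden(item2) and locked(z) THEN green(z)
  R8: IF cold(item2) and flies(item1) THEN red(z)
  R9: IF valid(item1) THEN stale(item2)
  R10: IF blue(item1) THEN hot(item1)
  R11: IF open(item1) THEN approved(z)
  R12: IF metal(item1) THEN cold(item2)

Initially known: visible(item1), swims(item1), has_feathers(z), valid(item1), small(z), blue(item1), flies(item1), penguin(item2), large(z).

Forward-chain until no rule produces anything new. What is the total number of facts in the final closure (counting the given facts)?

Round 1 fires R2, R4, R9, R10, giving closed(z), active(item2), stale(item2), hot(item1).
Round 2 fires R1, R6, giving wooden(item2), locked(z).
Round 3 fires R7, giving green(z).
Round 4 fires R5, giving metal(item1).
Round 5 fires R12, giving cold(item2).
Round 6 fires R8, giving red(z).
Closure: {active(item2), blue(item1), closed(z), cold(item2), flies(item1), green(z), has_feathers(z), hot(item1), large(z), locked(z), metal(item1), penguin(item2), red(z), small(z), stale(item2), swims(item1), valid(item1), visible(item1), wooden(item2)} — 19 facts.

19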